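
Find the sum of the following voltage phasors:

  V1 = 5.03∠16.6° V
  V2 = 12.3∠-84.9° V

Step 1 — Convert each phasor to rectangular form:
  V1 = 5.03·(cos(16.6°) + j·sin(16.6°)) = 4.82 + j1.437 V
  V2 = 12.3·(cos(-84.9°) + j·sin(-84.9°)) = 1.093 - j12.25 V
Step 2 — Sum components: V_total = 5.914 - j10.81 V.
Step 3 — Convert to polar: |V_total| = 12.33 V, ∠V_total = -61.3°.

V_total = 12.33∠-61.3° V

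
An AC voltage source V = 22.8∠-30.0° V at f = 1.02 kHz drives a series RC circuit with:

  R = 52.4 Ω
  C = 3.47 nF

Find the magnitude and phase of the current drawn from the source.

Step 1 — Angular frequency: ω = 2π·f = 2π·1020 = 6409 rad/s.
Step 2 — Component impedances:
  R: Z = R = 52.4 Ω
  C: Z = 1/(jωC) = -j/(ω·C) = 0 - j4.497e+04 Ω
Step 3 — Series combination: Z_total = R + C = 52.4 - j4.497e+04 Ω = 4.497e+04∠-89.9° Ω.
Step 4 — Source phasor: V = 22.8∠-30.0° V = 19.75 - j11.4 V.
Step 5 — Ohm's law: I = V / Z_total = (19.75 - j11.4) / (52.4 - j4.497e+04) = 0.000254 + j0.0004388 A.
Step 6 — Convert to polar: |I| = 0.000507 A, ∠I = 59.9°.

I = 0.000507∠59.9° A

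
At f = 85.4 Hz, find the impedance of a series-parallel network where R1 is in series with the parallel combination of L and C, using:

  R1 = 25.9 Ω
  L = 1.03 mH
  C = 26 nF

Step 1 — Angular frequency: ω = 2π·f = 2π·85.4 = 536.6 rad/s.
Step 2 — Component impedances:
  R1: Z = R = 25.9 Ω
  L: Z = jωL = j·536.6·0.00103 = 0 + j0.5527 Ω
  C: Z = 1/(jωC) = -j/(ω·C) = 0 - j7.168e+04 Ω
Step 3 — Parallel branch: L || C = 1/(1/L + 1/C) = 0 + j0.5527 Ω.
Step 4 — Series with R1: Z_total = R1 + (L || C) = 25.9 + j0.5527 Ω = 25.91∠1.2° Ω.

Z = 25.9 + j0.5527 Ω = 25.91∠1.2° Ω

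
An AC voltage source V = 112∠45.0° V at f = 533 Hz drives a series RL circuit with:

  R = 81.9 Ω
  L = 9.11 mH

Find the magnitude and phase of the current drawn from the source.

Step 1 — Angular frequency: ω = 2π·f = 2π·533 = 3349 rad/s.
Step 2 — Component impedances:
  R: Z = R = 81.9 Ω
  L: Z = jωL = j·3349·0.00911 = 0 + j30.51 Ω
Step 3 — Series combination: Z_total = R + L = 81.9 + j30.51 Ω = 87.4∠20.4° Ω.
Step 4 — Source phasor: V = 112∠45.0° V = 79.2 + j79.2 V.
Step 5 — Ohm's law: I = V / Z_total = (79.2 + j79.2) / (81.9 + j30.51) = 1.165 + j0.5328 A.
Step 6 — Convert to polar: |I| = 1.281 A, ∠I = 24.6°.

I = 1.281∠24.6° A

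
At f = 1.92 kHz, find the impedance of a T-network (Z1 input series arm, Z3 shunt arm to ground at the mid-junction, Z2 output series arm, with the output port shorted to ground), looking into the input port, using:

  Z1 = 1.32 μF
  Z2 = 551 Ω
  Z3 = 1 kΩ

Step 1 — Angular frequency: ω = 2π·f = 2π·1920 = 1.206e+04 rad/s.
Step 2 — Component impedances:
  Z1: Z = 1/(jωC) = -j/(ω·C) = 0 - j62.8 Ω
  Z2: Z = R = 551 Ω
  Z3: Z = R = 1000 Ω
Step 3 — With the output port shorted to ground, the output series arm Z2 runs from the junction to ground; the shunt arm Z3 also runs from the junction to ground. They appear in parallel: Z3 || Z2 = 355.3 Ω.
Step 4 — Series with input arm Z1: Z_in = Z1 + (Z3 || Z2) = 355.3 - j62.8 Ω = 360.8∠-10.0° Ω.

Z = 355.3 - j62.8 Ω = 360.8∠-10.0° Ω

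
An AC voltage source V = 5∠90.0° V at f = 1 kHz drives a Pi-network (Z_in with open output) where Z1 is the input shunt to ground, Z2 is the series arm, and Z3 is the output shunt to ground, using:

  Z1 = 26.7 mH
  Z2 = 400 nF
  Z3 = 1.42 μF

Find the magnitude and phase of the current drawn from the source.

Step 1 — Angular frequency: ω = 2π·f = 2π·1000 = 6283 rad/s.
Step 2 — Component impedances:
  Z1: Z = jωL = j·6283·0.0267 = 0 + j167.8 Ω
  Z2: Z = 1/(jωC) = -j/(ω·C) = 0 - j397.9 Ω
  Z3: Z = 1/(jωC) = -j/(ω·C) = 0 - j112.1 Ω
Step 3 — With open output, the series arm Z2 and the output shunt Z3 appear in series to ground: Z2 + Z3 = 0 - j510 Ω.
Step 4 — Parallel with input shunt Z1: Z_in = Z1 || (Z2 + Z3) = 0 + j250 Ω = 250∠90.0° Ω.
Step 5 — Source phasor: V = 5∠90.0° V = 0 + j5 V.
Step 6 — Ohm's law: I = V / Z_total = (0 + j5) / (0 + j250) = 0.02 A.
Step 7 — Convert to polar: |I| = 0.02 A, ∠I = -0.0°.

I = 0.02∠-0.0° A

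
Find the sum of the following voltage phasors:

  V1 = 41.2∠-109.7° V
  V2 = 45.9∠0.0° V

Step 1 — Convert each phasor to rectangular form:
  V1 = 41.2·(cos(-109.7°) + j·sin(-109.7°)) = -13.89 - j38.79 V
  V2 = 45.9·(cos(0.0°) + j·sin(0.0°)) = 45.9 V
Step 2 — Sum components: V_total = 32.01 - j38.79 V.
Step 3 — Convert to polar: |V_total| = 50.29 V, ∠V_total = -50.5°.

V_total = 50.29∠-50.5° V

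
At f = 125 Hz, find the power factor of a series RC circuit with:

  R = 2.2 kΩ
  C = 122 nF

Step 1 — Angular frequency: ω = 2π·f = 2π·125 = 785.4 rad/s.
Step 2 — Component impedances:
  R: Z = R = 2200 Ω
  C: Z = 1/(jωC) = -j/(ω·C) = 0 - j1.044e+04 Ω
Step 3 — Series combination: Z_total = R + C = 2200 - j1.044e+04 Ω = 1.067e+04∠-78.1° Ω.
Step 4 — Power factor: PF = cos(φ) = Re(Z)/|Z| = 2200/10666 = 0.2063.
Step 5 — Type: Im(Z) = -1.044e+04 ⇒ leading (phase φ = -78.1°).

PF = 0.2063 (leading, φ = -78.1°)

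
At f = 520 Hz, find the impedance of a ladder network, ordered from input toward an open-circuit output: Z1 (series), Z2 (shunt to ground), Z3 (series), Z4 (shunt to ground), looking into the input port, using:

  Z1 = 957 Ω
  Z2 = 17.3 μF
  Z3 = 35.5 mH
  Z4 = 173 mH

Step 1 — Angular frequency: ω = 2π·f = 2π·520 = 3267 rad/s.
Step 2 — Component impedances:
  Z1: Z = R = 957 Ω
  Z2: Z = 1/(jωC) = -j/(ω·C) = 0 - j17.69 Ω
  Z3: Z = jωL = j·3267·0.0355 = 0 + j116 Ω
  Z4: Z = jωL = j·3267·0.173 = 0 + j565.2 Ω
Step 3 — Ladder network (open output): work backward from the far end, alternating series and parallel combinations. Z_in = 957 - j18.16 Ω = 957.2∠-1.1° Ω.

Z = 957 - j18.16 Ω = 957.2∠-1.1° Ω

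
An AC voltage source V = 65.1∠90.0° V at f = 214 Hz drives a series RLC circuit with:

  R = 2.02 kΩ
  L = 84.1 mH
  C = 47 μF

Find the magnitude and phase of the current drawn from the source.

Step 1 — Angular frequency: ω = 2π·f = 2π·214 = 1345 rad/s.
Step 2 — Component impedances:
  R: Z = R = 2020 Ω
  L: Z = jωL = j·1345·0.0841 = 0 + j113.1 Ω
  C: Z = 1/(jωC) = -j/(ω·C) = 0 - j15.82 Ω
Step 3 — Series combination: Z_total = R + L + C = 2020 + j97.26 Ω = 2022∠2.8° Ω.
Step 4 — Source phasor: V = 65.1∠90.0° V = 0 + j65.1 V.
Step 5 — Ohm's law: I = V / Z_total = (0 + j65.1) / (2020 + j97.26) = 0.001548 + j0.03215 A.
Step 6 — Convert to polar: |I| = 0.03219 A, ∠I = 87.2°.

I = 0.03219∠87.2° A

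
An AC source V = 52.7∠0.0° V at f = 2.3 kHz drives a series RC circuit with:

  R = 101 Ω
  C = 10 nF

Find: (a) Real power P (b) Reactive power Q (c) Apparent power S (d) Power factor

Step 1 — Angular frequency: ω = 2π·f = 2π·2300 = 1.445e+04 rad/s.
Step 2 — Component impedances:
  R: Z = R = 101 Ω
  C: Z = 1/(jωC) = -j/(ω·C) = 0 - j6920 Ω
Step 3 — Series combination: Z_total = R + C = 101 - j6920 Ω = 6921∠-89.2° Ω.
Step 4 — Source phasor: V = 52.7∠0.0° V = 52.7 V.
Step 5 — Current: I = V / Z = 0.0001111 + j0.007614 A = 0.007615∠89.2° A.
Step 6 — Complex power: S = V·I* = 0.005857 - j0.4013 VA.
Step 7 — Real power: P = Re(S) = 0.005857 W.
Step 8 — Reactive power: Q = Im(S) = -0.4013 VAR.
Step 9 — Apparent power: |S| = 0.4013 VA.
Step 10 — Power factor: PF = P/|S| = 0.01459 (leading).

(a) P = 0.005857 W  (b) Q = -0.4013 VAR  (c) S = 0.4013 VA  (d) PF = 0.01459 (leading)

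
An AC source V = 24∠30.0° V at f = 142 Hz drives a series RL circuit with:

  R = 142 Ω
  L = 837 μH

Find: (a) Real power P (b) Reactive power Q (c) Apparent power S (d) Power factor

Step 1 — Angular frequency: ω = 2π·f = 2π·142 = 892.2 rad/s.
Step 2 — Component impedances:
  R: Z = R = 142 Ω
  L: Z = jωL = j·892.2·0.000837 = 0 + j0.7468 Ω
Step 3 — Series combination: Z_total = R + L = 142 + j0.7468 Ω = 142∠0.3° Ω.
Step 4 — Source phasor: V = 24∠30.0° V = 20.78 + j12 V.
Step 5 — Current: I = V / Z = 0.1468 + j0.08373 A = 0.169∠29.7° A.
Step 6 — Complex power: S = V·I* = 4.056 + j0.02133 VA.
Step 7 — Real power: P = Re(S) = 4.056 W.
Step 8 — Reactive power: Q = Im(S) = 0.02133 VAR.
Step 9 — Apparent power: |S| = 4.056 VA.
Step 10 — Power factor: PF = P/|S| = 1 (lagging).

(a) P = 4.056 W  (b) Q = 0.02133 VAR  (c) S = 4.056 VA  (d) PF = 1 (lagging)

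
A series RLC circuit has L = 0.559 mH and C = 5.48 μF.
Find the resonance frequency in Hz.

Step 1 — Resonance condition Im(Z)=0 gives ω₀ = 1/√(LC).
Step 2 — ω₀ = 1/√(0.000559·5.48e-06) = 1.807e+04 rad/s.
Step 3 — f₀ = ω₀/(2π) = 2876 Hz.

f₀ = 2876 Hz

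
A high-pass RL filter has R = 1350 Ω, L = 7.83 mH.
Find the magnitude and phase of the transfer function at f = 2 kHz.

Step 1 — Angular frequency: ω = 2π·2000 = 1.257e+04 rad/s.
Step 2 — Transfer function: H(jω) = jωL/(R + jωL).
Step 3 — Numerator jωL = j·98.39; denominator R + jωL = 1350 + j98.39.
Step 4 — H = 0.005284 + j0.0725.
Step 5 — Magnitude: |H| = 0.07269 (-22.8 dB); phase: φ = 85.8°.

|H| = 0.07269 (-22.8 dB), φ = 85.8°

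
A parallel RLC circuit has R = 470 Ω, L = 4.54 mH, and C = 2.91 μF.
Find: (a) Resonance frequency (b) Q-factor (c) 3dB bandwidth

Step 1 — Resonance: ω₀ = 1/√(LC) = 1/√(0.00454·2.91e-06) = 8700 rad/s.
Step 2 — f₀ = ω₀/(2π) = 1385 Hz.
Step 3 — Parallel Q: Q = R/(ω₀L) = 470/(8700·0.00454) = 11.9.
Step 4 — Bandwidth: Δω = ω₀/Q = 731.2 rad/s; BW = Δω/(2π) = 116.4 Hz.

(a) f₀ = 1385 Hz  (b) Q = 11.9  (c) BW = 116.4 Hz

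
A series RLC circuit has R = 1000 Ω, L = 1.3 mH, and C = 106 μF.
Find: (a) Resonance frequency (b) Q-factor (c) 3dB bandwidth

Step 1 — Resonance condition Im(Z)=0 gives ω₀ = 1/√(LC).
Step 2 — ω₀ = 1/√(0.0013·0.000106) = 2694 rad/s.
Step 3 — f₀ = ω₀/(2π) = 428.7 Hz.
Step 4 — Series Q: Q = ω₀L/R = 2694·0.0013/1000 = 0.003502.
Step 5 — 3dB bandwidth: Δω = ω₀/Q = 7.692e+05 rad/s; BW = Δω/(2π) = 1.224e+05 Hz.

(a) f₀ = 428.7 Hz  (b) Q = 0.003502  (c) BW = 1.224e+05 Hz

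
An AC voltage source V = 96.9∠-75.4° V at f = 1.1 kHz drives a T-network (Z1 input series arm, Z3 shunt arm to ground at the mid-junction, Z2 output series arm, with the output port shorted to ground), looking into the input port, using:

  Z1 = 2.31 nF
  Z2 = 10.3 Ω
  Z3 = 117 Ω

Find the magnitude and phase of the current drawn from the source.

Step 1 — Angular frequency: ω = 2π·f = 2π·1100 = 6912 rad/s.
Step 2 — Component impedances:
  Z1: Z = 1/(jωC) = -j/(ω·C) = 0 - j6.263e+04 Ω
  Z2: Z = R = 10.3 Ω
  Z3: Z = R = 117 Ω
Step 3 — With the output port shorted to ground, the output series arm Z2 runs from the junction to ground; the shunt arm Z3 also runs from the junction to ground. They appear in parallel: Z3 || Z2 = 9.467 Ω.
Step 4 — Series with input arm Z1: Z_in = Z1 + (Z3 || Z2) = 9.467 - j6.263e+04 Ω = 6.263e+04∠-90.0° Ω.
Step 5 — Source phasor: V = 96.9∠-75.4° V = 24.43 - j93.77 V.
Step 6 — Ohm's law: I = V / Z_total = (24.43 - j93.77) / (9.467 - j6.263e+04) = 0.001497 + j0.0003897 A.
Step 7 — Convert to polar: |I| = 0.001547 A, ∠I = 14.6°.

I = 0.001547∠14.6° A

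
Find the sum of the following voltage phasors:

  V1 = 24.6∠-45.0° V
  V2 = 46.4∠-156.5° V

Step 1 — Convert each phasor to rectangular form:
  V1 = 24.6·(cos(-45.0°) + j·sin(-45.0°)) = 17.39 - j17.39 V
  V2 = 46.4·(cos(-156.5°) + j·sin(-156.5°)) = -42.55 - j18.5 V
Step 2 — Sum components: V_total = -25.16 - j35.9 V.
Step 3 — Convert to polar: |V_total| = 43.83 V, ∠V_total = -125.0°.

V_total = 43.83∠-125.0° V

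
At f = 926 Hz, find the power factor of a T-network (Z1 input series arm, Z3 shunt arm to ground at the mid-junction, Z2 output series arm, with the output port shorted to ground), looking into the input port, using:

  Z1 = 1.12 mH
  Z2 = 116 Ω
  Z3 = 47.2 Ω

Step 1 — Angular frequency: ω = 2π·f = 2π·926 = 5818 rad/s.
Step 2 — Component impedances:
  Z1: Z = jωL = j·5818·0.00112 = 0 + j6.516 Ω
  Z2: Z = R = 116 Ω
  Z3: Z = R = 47.2 Ω
Step 3 — With the output port shorted to ground, the output series arm Z2 runs from the junction to ground; the shunt arm Z3 also runs from the junction to ground. They appear in parallel: Z3 || Z2 = 33.55 Ω.
Step 4 — Series with input arm Z1: Z_in = Z1 + (Z3 || Z2) = 33.55 + j6.516 Ω = 34.18∠11.0° Ω.
Step 5 — Power factor: PF = cos(φ) = Re(Z)/|Z| = 33.549/34.176 = 0.9817.
Step 6 — Type: Im(Z) = 6.516 ⇒ lagging (phase φ = 11.0°).

PF = 0.9817 (lagging, φ = 11.0°)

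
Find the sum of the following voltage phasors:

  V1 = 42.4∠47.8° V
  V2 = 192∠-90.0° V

Step 1 — Convert each phasor to rectangular form:
  V1 = 42.4·(cos(47.8°) + j·sin(47.8°)) = 28.48 + j31.41 V
  V2 = 192·(cos(-90.0°) + j·sin(-90.0°)) = 0 - j192 V
Step 2 — Sum components: V_total = 28.48 - j160.6 V.
Step 3 — Convert to polar: |V_total| = 163.1 V, ∠V_total = -79.9°.

V_total = 163.1∠-79.9° V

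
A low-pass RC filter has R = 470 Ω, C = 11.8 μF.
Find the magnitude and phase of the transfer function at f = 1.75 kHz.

Step 1 — Angular frequency: ω = 2π·1750 = 1.1e+04 rad/s.
Step 2 — Transfer function: H(jω) = 1/(1 + jωRC).
Step 3 — Denominator: 1 + jωRC = 1 + j·1.1e+04·470·1.18e-05 = 1 + j60.98.
Step 4 — H = 0.0002688 - j0.01639.
Step 5 — Magnitude: |H| = 0.0164 (-35.7 dB); phase: φ = -89.1°.

|H| = 0.0164 (-35.7 dB), φ = -89.1°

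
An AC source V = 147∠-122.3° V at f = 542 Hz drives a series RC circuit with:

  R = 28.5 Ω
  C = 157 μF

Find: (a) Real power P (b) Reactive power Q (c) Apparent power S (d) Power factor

Step 1 — Angular frequency: ω = 2π·f = 2π·542 = 3405 rad/s.
Step 2 — Component impedances:
  R: Z = R = 28.5 Ω
  C: Z = 1/(jωC) = -j/(ω·C) = 0 - j1.87 Ω
Step 3 — Series combination: Z_total = R + C = 28.5 - j1.87 Ω = 28.56∠-3.8° Ω.
Step 4 — Source phasor: V = 147∠-122.3° V = -78.55 - j124.3 V.
Step 5 — Current: I = V / Z = -2.459 - j4.521 A = 5.147∠-118.5° A.
Step 6 — Complex power: S = V·I* = 755 - j49.54 VA.
Step 7 — Real power: P = Re(S) = 755 W.
Step 8 — Reactive power: Q = Im(S) = -49.54 VAR.
Step 9 — Apparent power: |S| = 756.6 VA.
Step 10 — Power factor: PF = P/|S| = 0.9979 (leading).

(a) P = 755 W  (b) Q = -49.54 VAR  (c) S = 756.6 VA  (d) PF = 0.9979 (leading)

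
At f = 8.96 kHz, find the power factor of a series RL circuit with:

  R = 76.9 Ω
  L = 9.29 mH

Step 1 — Angular frequency: ω = 2π·f = 2π·8960 = 5.63e+04 rad/s.
Step 2 — Component impedances:
  R: Z = R = 76.9 Ω
  L: Z = jωL = j·5.63e+04·0.00929 = 0 + j523 Ω
Step 3 — Series combination: Z_total = R + L = 76.9 + j523 Ω = 528.6∠81.6° Ω.
Step 4 — Power factor: PF = cos(φ) = Re(Z)/|Z| = 76.9/528.6 = 0.1455.
Step 5 — Type: Im(Z) = 523 ⇒ lagging (phase φ = 81.6°).

PF = 0.1455 (lagging, φ = 81.6°)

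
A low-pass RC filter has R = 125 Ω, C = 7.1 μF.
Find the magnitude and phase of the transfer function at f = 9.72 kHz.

Step 1 — Angular frequency: ω = 2π·9720 = 6.107e+04 rad/s.
Step 2 — Transfer function: H(jω) = 1/(1 + jωRC).
Step 3 — Denominator: 1 + jωRC = 1 + j·6.107e+04·125·7.1e-06 = 1 + j54.2.
Step 4 — H = 0.0003403 - j0.01844.
Step 5 — Magnitude: |H| = 0.01845 (-34.7 dB); phase: φ = -88.9°.

|H| = 0.01845 (-34.7 dB), φ = -88.9°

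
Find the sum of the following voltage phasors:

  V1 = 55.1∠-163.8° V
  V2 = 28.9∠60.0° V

Step 1 — Convert each phasor to rectangular form:
  V1 = 55.1·(cos(-163.8°) + j·sin(-163.8°)) = -52.91 - j15.37 V
  V2 = 28.9·(cos(60.0°) + j·sin(60.0°)) = 14.45 + j25.03 V
Step 2 — Sum components: V_total = -38.46 + j9.656 V.
Step 3 — Convert to polar: |V_total| = 39.66 V, ∠V_total = 165.9°.

V_total = 39.66∠165.9° V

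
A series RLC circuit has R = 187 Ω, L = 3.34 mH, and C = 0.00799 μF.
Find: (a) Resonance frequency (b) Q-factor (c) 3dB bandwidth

Step 1 — Resonance condition Im(Z)=0 gives ω₀ = 1/√(LC).
Step 2 — ω₀ = 1/√(0.00334·7.99e-09) = 1.936e+05 rad/s.
Step 3 — f₀ = ω₀/(2π) = 3.081e+04 Hz.
Step 4 — Series Q: Q = ω₀L/R = 1.936e+05·0.00334/187 = 3.457.
Step 5 — 3dB bandwidth: Δω = ω₀/Q = 5.599e+04 rad/s; BW = Δω/(2π) = 8911 Hz.

(a) f₀ = 3.081e+04 Hz  (b) Q = 3.457  (c) BW = 8911 Hz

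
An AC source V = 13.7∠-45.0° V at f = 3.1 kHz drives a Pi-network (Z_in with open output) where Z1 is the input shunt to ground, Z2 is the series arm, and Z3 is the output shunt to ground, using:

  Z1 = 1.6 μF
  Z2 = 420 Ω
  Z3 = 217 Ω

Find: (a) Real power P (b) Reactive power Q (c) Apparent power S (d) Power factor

Step 1 — Angular frequency: ω = 2π·f = 2π·3100 = 1.948e+04 rad/s.
Step 2 — Component impedances:
  Z1: Z = 1/(jωC) = -j/(ω·C) = 0 - j32.09 Ω
  Z2: Z = R = 420 Ω
  Z3: Z = R = 217 Ω
Step 3 — With open output, the series arm Z2 and the output shunt Z3 appear in series to ground: Z2 + Z3 = 637 Ω.
Step 4 — Parallel with input shunt Z1: Z_in = Z1 || (Z2 + Z3) = 1.612 - j32.01 Ω = 32.05∠-87.1° Ω.
Step 5 — Source phasor: V = 13.7∠-45.0° V = 9.687 - j9.687 V.
Step 6 — Current: I = V / Z = 0.3171 + j0.2867 A = 0.4275∠42.1° A.
Step 7 — Complex power: S = V·I* = 0.2946 - j5.849 VA.
Step 8 — Real power: P = Re(S) = 0.2946 W.
Step 9 — Reactive power: Q = Im(S) = -5.849 VAR.
Step 10 — Apparent power: |S| = 5.857 VA.
Step 11 — Power factor: PF = P/|S| = 0.05031 (leading).

(a) P = 0.2946 W  (b) Q = -5.849 VAR  (c) S = 5.857 VA  (d) PF = 0.05031 (leading)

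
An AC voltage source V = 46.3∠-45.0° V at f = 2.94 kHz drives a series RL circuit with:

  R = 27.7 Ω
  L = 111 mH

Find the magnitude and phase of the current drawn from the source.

Step 1 — Angular frequency: ω = 2π·f = 2π·2940 = 1.847e+04 rad/s.
Step 2 — Component impedances:
  R: Z = R = 27.7 Ω
  L: Z = jωL = j·1.847e+04·0.111 = 0 + j2050 Ω
Step 3 — Series combination: Z_total = R + L = 27.7 + j2050 Ω = 2051∠89.2° Ω.
Step 4 — Source phasor: V = 46.3∠-45.0° V = 32.74 - j32.74 V.
Step 5 — Ohm's law: I = V / Z_total = (32.74 - j32.74) / (27.7 + j2050) = -0.01575 - j0.01618 A.
Step 6 — Convert to polar: |I| = 0.02258 A, ∠I = -134.2°.

I = 0.02258∠-134.2° A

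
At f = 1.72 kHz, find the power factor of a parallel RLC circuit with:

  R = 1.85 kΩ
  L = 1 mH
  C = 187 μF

Step 1 — Angular frequency: ω = 2π·f = 2π·1720 = 1.081e+04 rad/s.
Step 2 — Component impedances:
  R: Z = R = 1850 Ω
  L: Z = jωL = j·1.081e+04·0.001 = 0 + j10.81 Ω
  C: Z = 1/(jωC) = -j/(ω·C) = 0 - j0.4948 Ω
Step 3 — Parallel combination: 1/Z_total = 1/R + 1/L + 1/C; Z_total = 0.0001454 - j0.5186 Ω = 0.5186∠-90.0° Ω.
Step 4 — Power factor: PF = cos(φ) = Re(Z)/|Z| = 0.00014536/0.51857 = 0.0002803.
Step 5 — Type: Im(Z) = -0.5186 ⇒ leading (phase φ = -90.0°).

PF = 0.0002803 (leading, φ = -90.0°)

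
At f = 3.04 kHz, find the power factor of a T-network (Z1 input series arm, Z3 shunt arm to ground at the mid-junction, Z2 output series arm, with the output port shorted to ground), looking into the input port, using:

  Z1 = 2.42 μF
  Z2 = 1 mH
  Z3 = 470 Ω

Step 1 — Angular frequency: ω = 2π·f = 2π·3040 = 1.91e+04 rad/s.
Step 2 — Component impedances:
  Z1: Z = 1/(jωC) = -j/(ω·C) = 0 - j21.63 Ω
  Z2: Z = jωL = j·1.91e+04·0.001 = 0 + j19.1 Ω
  Z3: Z = R = 470 Ω
Step 3 — With the output port shorted to ground, the output series arm Z2 runs from the junction to ground; the shunt arm Z3 also runs from the junction to ground. They appear in parallel: Z3 || Z2 = 0.775 + j19.07 Ω.
Step 4 — Series with input arm Z1: Z_in = Z1 + (Z3 || Z2) = 0.775 - j2.564 Ω = 2.679∠-73.2° Ω.
Step 5 — Power factor: PF = cos(φ) = Re(Z)/|Z| = 0.775/2.679 = 0.2893.
Step 6 — Type: Im(Z) = -2.564 ⇒ leading (phase φ = -73.2°).

PF = 0.2893 (leading, φ = -73.2°)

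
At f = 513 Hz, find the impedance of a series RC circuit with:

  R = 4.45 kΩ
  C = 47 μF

Step 1 — Angular frequency: ω = 2π·f = 2π·513 = 3223 rad/s.
Step 2 — Component impedances:
  R: Z = R = 4450 Ω
  C: Z = 1/(jωC) = -j/(ω·C) = 0 - j6.601 Ω
Step 3 — Series combination: Z_total = R + C = 4450 - j6.601 Ω = 4450∠-0.1° Ω.

Z = 4450 - j6.601 Ω = 4450∠-0.1° Ω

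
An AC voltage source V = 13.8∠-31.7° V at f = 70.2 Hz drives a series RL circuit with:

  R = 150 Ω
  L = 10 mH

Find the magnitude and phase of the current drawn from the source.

Step 1 — Angular frequency: ω = 2π·f = 2π·70.2 = 441.1 rad/s.
Step 2 — Component impedances:
  R: Z = R = 150 Ω
  L: Z = jωL = j·441.1·0.01 = 0 + j4.411 Ω
Step 3 — Series combination: Z_total = R + L = 150 + j4.411 Ω = 150.1∠1.7° Ω.
Step 4 — Source phasor: V = 13.8∠-31.7° V = 11.74 - j7.252 V.
Step 5 — Ohm's law: I = V / Z_total = (11.74 - j7.252) / (150 + j4.411) = 0.07679 - j0.0506 A.
Step 6 — Convert to polar: |I| = 0.09196 A, ∠I = -33.4°.

I = 0.09196∠-33.4° A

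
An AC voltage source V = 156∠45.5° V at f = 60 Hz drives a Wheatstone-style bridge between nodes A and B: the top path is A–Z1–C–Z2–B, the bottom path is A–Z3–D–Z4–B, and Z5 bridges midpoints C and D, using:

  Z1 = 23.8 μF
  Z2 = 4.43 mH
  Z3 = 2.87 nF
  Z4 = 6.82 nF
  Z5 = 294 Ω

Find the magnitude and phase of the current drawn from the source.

Step 1 — Angular frequency: ω = 2π·f = 2π·60 = 377 rad/s.
Step 2 — Component impedances:
  Z1: Z = 1/(jωC) = -j/(ω·C) = 0 - j111.5 Ω
  Z2: Z = jωL = j·377·0.00443 = 0 + j1.67 Ω
  Z3: Z = 1/(jωC) = -j/(ω·C) = 0 - j9.242e+05 Ω
  Z4: Z = 1/(jωC) = -j/(ω·C) = 0 - j3.889e+05 Ω
  Z5: Z = R = 294 Ω
Step 3 — Bridge requires nodal analysis (the Z5 bridge couples midpoints C and D, so the two paths cannot be reduced to a simple series/parallel combination). Setting node B to ground and injecting 1 A at node A, the 3-node admittance system at A, C, D solves to V_A = Z_AB = 4.584e-06 - j109.8 Ω = 109.8∠-90.0° Ω.
Step 4 — Source phasor: V = 156∠45.5° V = 109.3 + j111.3 V.
Step 5 — Ohm's law: I = V / Z_total = (109.3 + j111.3) / (4.584e-06 - j109.8) = -1.014 + j0.9961 A.
Step 6 — Convert to polar: |I| = 1.421 A, ∠I = 135.5°.

I = 1.421∠135.5° A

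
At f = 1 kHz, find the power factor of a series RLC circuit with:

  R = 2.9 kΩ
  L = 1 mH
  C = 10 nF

Step 1 — Angular frequency: ω = 2π·f = 2π·1000 = 6283 rad/s.
Step 2 — Component impedances:
  R: Z = R = 2900 Ω
  L: Z = jωL = j·6283·0.001 = 0 + j6.283 Ω
  C: Z = 1/(jωC) = -j/(ω·C) = 0 - j1.592e+04 Ω
Step 3 — Series combination: Z_total = R + L + C = 2900 - j1.591e+04 Ω = 1.617e+04∠-79.7° Ω.
Step 4 — Power factor: PF = cos(φ) = Re(Z)/|Z| = 2900/1.617e+04 = 0.1793.
Step 5 — Type: Im(Z) = -1.591e+04 ⇒ leading (phase φ = -79.7°).

PF = 0.1793 (leading, φ = -79.7°)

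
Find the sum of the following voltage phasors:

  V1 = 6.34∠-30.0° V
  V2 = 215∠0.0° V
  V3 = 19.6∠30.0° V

Step 1 — Convert each phasor to rectangular form:
  V1 = 6.34·(cos(-30.0°) + j·sin(-30.0°)) = 5.491 - j3.17 V
  V2 = 215·(cos(0.0°) + j·sin(0.0°)) = 215 V
  V3 = 19.6·(cos(30.0°) + j·sin(30.0°)) = 16.97 + j9.8 V
Step 2 — Sum components: V_total = 237.5 + j6.63 V.
Step 3 — Convert to polar: |V_total| = 237.6 V, ∠V_total = 1.6°.

V_total = 237.6∠1.6° V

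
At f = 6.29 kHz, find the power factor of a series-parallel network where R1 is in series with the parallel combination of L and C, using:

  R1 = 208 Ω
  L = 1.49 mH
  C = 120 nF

Step 1 — Angular frequency: ω = 2π·f = 2π·6290 = 3.952e+04 rad/s.
Step 2 — Component impedances:
  R1: Z = R = 208 Ω
  L: Z = jωL = j·3.952e+04·0.00149 = 0 + j58.89 Ω
  C: Z = 1/(jωC) = -j/(ω·C) = 0 - j210.9 Ω
Step 3 — Parallel branch: L || C = 1/(1/L + 1/C) = 0 + j81.7 Ω.
Step 4 — Series with R1: Z_total = R1 + (L || C) = 208 + j81.7 Ω = 223.5∠21.4° Ω.
Step 5 — Power factor: PF = cos(φ) = Re(Z)/|Z| = 208/223.47 = 0.9308.
Step 6 — Type: Im(Z) = 81.7 ⇒ lagging (phase φ = 21.4°).

PF = 0.9308 (lagging, φ = 21.4°)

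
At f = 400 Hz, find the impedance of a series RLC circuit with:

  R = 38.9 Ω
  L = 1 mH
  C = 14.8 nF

Step 1 — Angular frequency: ω = 2π·f = 2π·400 = 2513 rad/s.
Step 2 — Component impedances:
  R: Z = R = 38.9 Ω
  L: Z = jωL = j·2513·0.001 = 0 + j2.513 Ω
  C: Z = 1/(jωC) = -j/(ω·C) = 0 - j2.688e+04 Ω
Step 3 — Series combination: Z_total = R + L + C = 38.9 - j2.688e+04 Ω = 2.688e+04∠-89.9° Ω.

Z = 38.9 - j2.688e+04 Ω = 2.688e+04∠-89.9° Ω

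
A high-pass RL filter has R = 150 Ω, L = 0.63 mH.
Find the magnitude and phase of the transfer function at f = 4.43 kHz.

Step 1 — Angular frequency: ω = 2π·4430 = 2.783e+04 rad/s.
Step 2 — Transfer function: H(jω) = jωL/(R + jωL).
Step 3 — Numerator jωL = j·17.54; denominator R + jωL = 150 + j17.54.
Step 4 — H = 0.01348 + j0.1153.
Step 5 — Magnitude: |H| = 0.1161 (-18.7 dB); phase: φ = 83.3°.

|H| = 0.1161 (-18.7 dB), φ = 83.3°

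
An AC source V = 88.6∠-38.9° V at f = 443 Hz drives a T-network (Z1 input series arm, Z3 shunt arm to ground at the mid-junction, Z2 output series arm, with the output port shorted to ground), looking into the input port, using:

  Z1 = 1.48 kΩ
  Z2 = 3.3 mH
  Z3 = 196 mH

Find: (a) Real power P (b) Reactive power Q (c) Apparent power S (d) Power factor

Step 1 — Angular frequency: ω = 2π·f = 2π·443 = 2783 rad/s.
Step 2 — Component impedances:
  Z1: Z = R = 1480 Ω
  Z2: Z = jωL = j·2783·0.0033 = 0 + j9.185 Ω
  Z3: Z = jωL = j·2783·0.196 = 0 + j545.6 Ω
Step 3 — With the output port shorted to ground, the output series arm Z2 runs from the junction to ground; the shunt arm Z3 also runs from the junction to ground. They appear in parallel: Z3 || Z2 = 0 + j9.033 Ω.
Step 4 — Series with input arm Z1: Z_in = Z1 + (Z3 || Z2) = 1480 + j9.033 Ω = 1480∠0.3° Ω.
Step 5 — Source phasor: V = 88.6∠-38.9° V = 68.95 - j55.64 V.
Step 6 — Current: I = V / Z = 0.04636 - j0.03788 A = 0.05986∠-39.2° A.
Step 7 — Complex power: S = V·I* = 5.304 + j0.03237 VA.
Step 8 — Real power: P = Re(S) = 5.304 W.
Step 9 — Reactive power: Q = Im(S) = 0.03237 VAR.
Step 10 — Apparent power: |S| = 5.304 VA.
Step 11 — Power factor: PF = P/|S| = 1 (lagging).

(a) P = 5.304 W  (b) Q = 0.03237 VAR  (c) S = 5.304 VA  (d) PF = 1 (lagging)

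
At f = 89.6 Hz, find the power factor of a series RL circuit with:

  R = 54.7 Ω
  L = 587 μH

Step 1 — Angular frequency: ω = 2π·f = 2π·89.6 = 563 rad/s.
Step 2 — Component impedances:
  R: Z = R = 54.7 Ω
  L: Z = jωL = j·563·0.000587 = 0 + j0.3305 Ω
Step 3 — Series combination: Z_total = R + L = 54.7 + j0.3305 Ω = 54.7∠0.3° Ω.
Step 4 — Power factor: PF = cos(φ) = Re(Z)/|Z| = 54.7/54.7 = 1.
Step 5 — Type: Im(Z) = 0.3305 ⇒ lagging (phase φ = 0.3°).

PF = 1 (lagging, φ = 0.3°)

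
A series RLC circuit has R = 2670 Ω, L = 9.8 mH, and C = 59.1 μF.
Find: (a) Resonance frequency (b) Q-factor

Step 1 — Resonance condition Im(Z)=0 gives ω₀ = 1/√(LC).
Step 2 — ω₀ = 1/√(0.0098·5.91e-05) = 1314 rad/s.
Step 3 — f₀ = ω₀/(2π) = 209.1 Hz.
Step 4 — Series Q: Q = ω₀L/R = 1314·0.0098/2670 = 0.004823.

(a) f₀ = 209.1 Hz  (b) Q = 0.004823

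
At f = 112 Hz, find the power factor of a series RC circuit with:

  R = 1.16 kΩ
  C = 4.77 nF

Step 1 — Angular frequency: ω = 2π·f = 2π·112 = 703.7 rad/s.
Step 2 — Component impedances:
  R: Z = R = 1160 Ω
  C: Z = 1/(jωC) = -j/(ω·C) = 0 - j2.979e+05 Ω
Step 3 — Series combination: Z_total = R + C = 1160 - j2.979e+05 Ω = 2.979e+05∠-89.8° Ω.
Step 4 — Power factor: PF = cos(φ) = Re(Z)/|Z| = 1160/2.979e+05 = 0.003894.
Step 5 — Type: Im(Z) = -2.979e+05 ⇒ leading (phase φ = -89.8°).

PF = 0.003894 (leading, φ = -89.8°)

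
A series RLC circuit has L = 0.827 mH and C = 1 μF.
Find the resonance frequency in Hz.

Step 1 — Resonance condition Im(Z)=0 gives ω₀ = 1/√(LC).
Step 2 — ω₀ = 1/√(0.000827·1e-06) = 3.477e+04 rad/s.
Step 3 — f₀ = ω₀/(2π) = 5534 Hz.

f₀ = 5534 Hz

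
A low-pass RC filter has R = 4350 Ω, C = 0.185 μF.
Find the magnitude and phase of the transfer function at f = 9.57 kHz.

Step 1 — Angular frequency: ω = 2π·9570 = 6.013e+04 rad/s.
Step 2 — Transfer function: H(jω) = 1/(1 + jωRC).
Step 3 — Denominator: 1 + jωRC = 1 + j·6.013e+04·4350·1.85e-07 = 1 + j48.39.
Step 4 — H = 0.0004269 - j0.02066.
Step 5 — Magnitude: |H| = 0.02066 (-33.7 dB); phase: φ = -88.8°.

|H| = 0.02066 (-33.7 dB), φ = -88.8°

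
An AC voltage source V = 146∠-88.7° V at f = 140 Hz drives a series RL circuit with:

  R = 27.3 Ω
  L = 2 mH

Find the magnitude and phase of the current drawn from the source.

Step 1 — Angular frequency: ω = 2π·f = 2π·140 = 879.6 rad/s.
Step 2 — Component impedances:
  R: Z = R = 27.3 Ω
  L: Z = jωL = j·879.6·0.002 = 0 + j1.759 Ω
Step 3 — Series combination: Z_total = R + L = 27.3 + j1.759 Ω = 27.36∠3.7° Ω.
Step 4 — Source phasor: V = 146∠-88.7° V = 3.312 - j146 V.
Step 5 — Ohm's law: I = V / Z_total = (3.312 - j146) / (27.3 + j1.759) = -0.2223 - j5.332 A.
Step 6 — Convert to polar: |I| = 5.337 A, ∠I = -92.4°.

I = 5.337∠-92.4° A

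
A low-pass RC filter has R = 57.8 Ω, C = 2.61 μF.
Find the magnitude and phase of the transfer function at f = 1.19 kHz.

Step 1 — Angular frequency: ω = 2π·1190 = 7477 rad/s.
Step 2 — Transfer function: H(jω) = 1/(1 + jωRC).
Step 3 — Denominator: 1 + jωRC = 1 + j·7477·57.8·2.61e-06 = 1 + j1.128.
Step 4 — H = 0.4401 - j0.4964.
Step 5 — Magnitude: |H| = 0.6634 (-3.6 dB); phase: φ = -48.4°.

|H| = 0.6634 (-3.6 dB), φ = -48.4°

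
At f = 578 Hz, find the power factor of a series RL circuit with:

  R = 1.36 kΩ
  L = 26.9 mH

Step 1 — Angular frequency: ω = 2π·f = 2π·578 = 3632 rad/s.
Step 2 — Component impedances:
  R: Z = R = 1360 Ω
  L: Z = jωL = j·3632·0.0269 = 0 + j97.69 Ω
Step 3 — Series combination: Z_total = R + L = 1360 + j97.69 Ω = 1364∠4.1° Ω.
Step 4 — Power factor: PF = cos(φ) = Re(Z)/|Z| = 1360/1363.5 = 0.9974.
Step 5 — Type: Im(Z) = 97.69 ⇒ lagging (phase φ = 4.1°).

PF = 0.9974 (lagging, φ = 4.1°)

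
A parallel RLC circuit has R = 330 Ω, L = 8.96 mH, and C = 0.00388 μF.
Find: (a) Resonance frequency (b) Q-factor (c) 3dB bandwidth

Step 1 — Resonance: ω₀ = 1/√(LC) = 1/√(0.00896·3.88e-09) = 1.696e+05 rad/s.
Step 2 — f₀ = ω₀/(2π) = 2.699e+04 Hz.
Step 3 — Parallel Q: Q = R/(ω₀L) = 330/(1.696e+05·0.00896) = 0.2172.
Step 4 — Bandwidth: Δω = ω₀/Q = 7.81e+05 rad/s; BW = Δω/(2π) = 1.243e+05 Hz.

(a) f₀ = 2.699e+04 Hz  (b) Q = 0.2172  (c) BW = 1.243e+05 Hz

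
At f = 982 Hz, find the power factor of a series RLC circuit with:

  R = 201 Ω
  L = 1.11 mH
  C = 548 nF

Step 1 — Angular frequency: ω = 2π·f = 2π·982 = 6170 rad/s.
Step 2 — Component impedances:
  R: Z = R = 201 Ω
  L: Z = jωL = j·6170·0.00111 = 0 + j6.849 Ω
  C: Z = 1/(jωC) = -j/(ω·C) = 0 - j295.8 Ω
Step 3 — Series combination: Z_total = R + L + C = 201 - j288.9 Ω = 351.9∠-55.2° Ω.
Step 4 — Power factor: PF = cos(φ) = Re(Z)/|Z| = 201/351.95 = 0.5711.
Step 5 — Type: Im(Z) = -288.9 ⇒ leading (phase φ = -55.2°).

PF = 0.5711 (leading, φ = -55.2°)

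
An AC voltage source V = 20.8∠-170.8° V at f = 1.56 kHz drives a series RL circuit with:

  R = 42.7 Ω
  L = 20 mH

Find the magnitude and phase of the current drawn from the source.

Step 1 — Angular frequency: ω = 2π·f = 2π·1560 = 9802 rad/s.
Step 2 — Component impedances:
  R: Z = R = 42.7 Ω
  L: Z = jωL = j·9802·0.02 = 0 + j196 Ω
Step 3 — Series combination: Z_total = R + L = 42.7 + j196 Ω = 200.6∠77.7° Ω.
Step 4 — Source phasor: V = 20.8∠-170.8° V = -20.53 - j3.326 V.
Step 5 — Ohm's law: I = V / Z_total = (-20.53 - j3.326) / (42.7 + j196) = -0.03798 + j0.09647 A.
Step 6 — Convert to polar: |I| = 0.1037 A, ∠I = 111.5°.

I = 0.1037∠111.5° A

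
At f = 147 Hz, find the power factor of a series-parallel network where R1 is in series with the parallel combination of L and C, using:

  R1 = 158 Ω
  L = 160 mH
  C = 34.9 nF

Step 1 — Angular frequency: ω = 2π·f = 2π·147 = 923.6 rad/s.
Step 2 — Component impedances:
  R1: Z = R = 158 Ω
  L: Z = jωL = j·923.6·0.16 = 0 + j147.8 Ω
  C: Z = 1/(jωC) = -j/(ω·C) = 0 - j3.102e+04 Ω
Step 3 — Parallel branch: L || C = 1/(1/L + 1/C) = 0 + j148.5 Ω.
Step 4 — Series with R1: Z_total = R1 + (L || C) = 158 + j148.5 Ω = 216.8∠43.2° Ω.
Step 5 — Power factor: PF = cos(φ) = Re(Z)/|Z| = 158/216.82 = 0.7287.
Step 6 — Type: Im(Z) = 148.5 ⇒ lagging (phase φ = 43.2°).

PF = 0.7287 (lagging, φ = 43.2°)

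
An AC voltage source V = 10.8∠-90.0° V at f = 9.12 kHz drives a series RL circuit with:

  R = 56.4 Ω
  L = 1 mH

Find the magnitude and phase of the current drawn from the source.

Step 1 — Angular frequency: ω = 2π·f = 2π·9120 = 5.73e+04 rad/s.
Step 2 — Component impedances:
  R: Z = R = 56.4 Ω
  L: Z = jωL = j·5.73e+04·0.001 = 0 + j57.3 Ω
Step 3 — Series combination: Z_total = R + L = 56.4 + j57.3 Ω = 80.4∠45.5° Ω.
Step 4 — Source phasor: V = 10.8∠-90.0° V = 0 - j10.8 V.
Step 5 — Ohm's law: I = V / Z_total = (0 - j10.8) / (56.4 + j57.3) = -0.09573 - j0.09422 A.
Step 6 — Convert to polar: |I| = 0.1343 A, ∠I = -135.5°.

I = 0.1343∠-135.5° A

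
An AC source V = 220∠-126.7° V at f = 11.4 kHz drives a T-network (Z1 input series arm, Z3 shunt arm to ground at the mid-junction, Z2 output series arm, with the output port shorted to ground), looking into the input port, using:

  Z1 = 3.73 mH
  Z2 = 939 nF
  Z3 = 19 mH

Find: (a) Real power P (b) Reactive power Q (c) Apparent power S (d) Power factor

Step 1 — Angular frequency: ω = 2π·f = 2π·1.14e+04 = 7.163e+04 rad/s.
Step 2 — Component impedances:
  Z1: Z = jωL = j·7.163e+04·0.00373 = 0 + j267.2 Ω
  Z2: Z = 1/(jωC) = -j/(ω·C) = 0 - j14.87 Ω
  Z3: Z = jωL = j·7.163e+04·0.019 = 0 + j1361 Ω
Step 3 — With the output port shorted to ground, the output series arm Z2 runs from the junction to ground; the shunt arm Z3 also runs from the junction to ground. They appear in parallel: Z3 || Z2 = 0 - j15.03 Ω.
Step 4 — Series with input arm Z1: Z_in = Z1 + (Z3 || Z2) = 0 + j252.1 Ω = 252.1∠90.0° Ω.
Step 5 — Source phasor: V = 220∠-126.7° V = -131.5 - j176.4 V.
Step 6 — Current: I = V / Z = -0.6996 + j0.5214 A = 0.8725∠143.3° A.
Step 7 — Complex power: S = V·I* = 0 + j192 VA.
Step 8 — Real power: P = Re(S) = 0 W.
Step 9 — Reactive power: Q = Im(S) = 192 VAR.
Step 10 — Apparent power: |S| = 192 VA.
Step 11 — Power factor: PF = P/|S| = 0 (lagging).

(a) P = 0 W  (b) Q = 192 VAR  (c) S = 192 VA  (d) PF = 0 (lagging)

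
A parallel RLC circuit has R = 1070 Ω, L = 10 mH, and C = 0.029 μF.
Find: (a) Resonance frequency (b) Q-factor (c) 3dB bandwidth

Step 1 — Resonance: ω₀ = 1/√(LC) = 1/√(0.01·2.9e-08) = 5.872e+04 rad/s.
Step 2 — f₀ = ω₀/(2π) = 9346 Hz.
Step 3 — Parallel Q: Q = R/(ω₀L) = 1070/(5.872e+04·0.01) = 1.822.
Step 4 — Bandwidth: Δω = ω₀/Q = 3.223e+04 rad/s; BW = Δω/(2π) = 5129 Hz.

(a) f₀ = 9346 Hz  (b) Q = 1.822  (c) BW = 5129 Hz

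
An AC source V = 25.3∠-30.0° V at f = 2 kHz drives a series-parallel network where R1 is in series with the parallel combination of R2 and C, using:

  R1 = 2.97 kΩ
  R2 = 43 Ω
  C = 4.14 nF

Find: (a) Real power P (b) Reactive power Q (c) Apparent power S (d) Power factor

Step 1 — Angular frequency: ω = 2π·f = 2π·2000 = 1.257e+04 rad/s.
Step 2 — Component impedances:
  R1: Z = R = 2970 Ω
  R2: Z = R = 43 Ω
  C: Z = 1/(jωC) = -j/(ω·C) = 0 - j1.922e+04 Ω
Step 3 — Parallel branch: R2 || C = 1/(1/R2 + 1/C) = 43 - j0.09619 Ω.
Step 4 — Series with R1: Z_total = R1 + (R2 || C) = 3013 - j0.09619 Ω = 3013∠-0.0° Ω.
Step 5 — Source phasor: V = 25.3∠-30.0° V = 21.91 - j12.65 V.
Step 6 — Current: I = V / Z = 0.007272 - j0.004198 A = 0.008397∠-30.0° A.
Step 7 — Complex power: S = V·I* = 0.2124 - j6.782e-06 VA.
Step 8 — Real power: P = Re(S) = 0.2124 W.
Step 9 — Reactive power: Q = Im(S) = -6.782e-06 VAR.
Step 10 — Apparent power: |S| = 0.2124 VA.
Step 11 — Power factor: PF = P/|S| = 1 (leading).

(a) P = 0.2124 W  (b) Q = -6.782e-06 VAR  (c) S = 0.2124 VA  (d) PF = 1 (leading)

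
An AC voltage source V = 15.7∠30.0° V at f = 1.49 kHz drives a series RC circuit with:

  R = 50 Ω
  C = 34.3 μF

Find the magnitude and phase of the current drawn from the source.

Step 1 — Angular frequency: ω = 2π·f = 2π·1490 = 9362 rad/s.
Step 2 — Component impedances:
  R: Z = R = 50 Ω
  C: Z = 1/(jωC) = -j/(ω·C) = 0 - j3.114 Ω
Step 3 — Series combination: Z_total = R + C = 50 - j3.114 Ω = 50.1∠-3.6° Ω.
Step 4 — Source phasor: V = 15.7∠30.0° V = 13.6 + j7.85 V.
Step 5 — Ohm's law: I = V / Z_total = (13.6 + j7.85) / (50 - j3.114) = 0.2611 + j0.1733 A.
Step 6 — Convert to polar: |I| = 0.3134 A, ∠I = 33.6°.

I = 0.3134∠33.6° A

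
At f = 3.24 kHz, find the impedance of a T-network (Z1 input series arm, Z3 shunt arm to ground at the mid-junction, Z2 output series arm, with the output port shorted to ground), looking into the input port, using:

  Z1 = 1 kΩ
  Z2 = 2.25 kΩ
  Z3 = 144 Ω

Step 1 — Angular frequency: ω = 2π·f = 2π·3240 = 2.036e+04 rad/s.
Step 2 — Component impedances:
  Z1: Z = R = 1000 Ω
  Z2: Z = R = 2250 Ω
  Z3: Z = R = 144 Ω
Step 3 — With the output port shorted to ground, the output series arm Z2 runs from the junction to ground; the shunt arm Z3 also runs from the junction to ground. They appear in parallel: Z3 || Z2 = 135.3 Ω.
Step 4 — Series with input arm Z1: Z_in = Z1 + (Z3 || Z2) = 1135 Ω = 1135∠0.0° Ω.

Z = 1135 Ω = 1135∠0.0° Ω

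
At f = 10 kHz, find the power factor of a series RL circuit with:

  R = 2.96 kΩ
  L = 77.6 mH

Step 1 — Angular frequency: ω = 2π·f = 2π·1e+04 = 6.283e+04 rad/s.
Step 2 — Component impedances:
  R: Z = R = 2960 Ω
  L: Z = jωL = j·6.283e+04·0.0776 = 0 + j4876 Ω
Step 3 — Series combination: Z_total = R + L = 2960 + j4876 Ω = 5704∠58.7° Ω.
Step 4 — Power factor: PF = cos(φ) = Re(Z)/|Z| = 2960/5704 = 0.5189.
Step 5 — Type: Im(Z) = 4876 ⇒ lagging (phase φ = 58.7°).

PF = 0.5189 (lagging, φ = 58.7°)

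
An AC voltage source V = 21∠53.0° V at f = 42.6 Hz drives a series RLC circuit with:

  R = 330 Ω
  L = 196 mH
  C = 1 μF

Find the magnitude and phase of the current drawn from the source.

Step 1 — Angular frequency: ω = 2π·f = 2π·42.6 = 267.7 rad/s.
Step 2 — Component impedances:
  R: Z = R = 330 Ω
  L: Z = jωL = j·267.7·0.196 = 0 + j52.46 Ω
  C: Z = 1/(jωC) = -j/(ω·C) = 0 - j3736 Ω
Step 3 — Series combination: Z_total = R + L + C = 330 - j3684 Ω = 3698∠-84.9° Ω.
Step 4 — Source phasor: V = 21∠53.0° V = 12.64 + j16.77 V.
Step 5 — Ohm's law: I = V / Z_total = (12.64 + j16.77) / (330 - j3684) = -0.004212 + j0.003808 A.
Step 6 — Convert to polar: |I| = 0.005678 A, ∠I = 137.9°.

I = 0.005678∠137.9° A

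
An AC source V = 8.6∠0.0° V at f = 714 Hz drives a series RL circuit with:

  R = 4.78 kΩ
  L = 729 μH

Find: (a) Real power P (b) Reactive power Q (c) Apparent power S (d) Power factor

Step 1 — Angular frequency: ω = 2π·f = 2π·714 = 4486 rad/s.
Step 2 — Component impedances:
  R: Z = R = 4780 Ω
  L: Z = jωL = j·4486·0.000729 = 0 + j3.27 Ω
Step 3 — Series combination: Z_total = R + L = 4780 + j3.27 Ω = 4780∠0.0° Ω.
Step 4 — Source phasor: V = 8.6∠0.0° V = 8.6 V.
Step 5 — Current: I = V / Z = 0.001799 - j1.231e-06 A = 0.001799∠-0.0° A.
Step 6 — Complex power: S = V·I* = 0.01547 + j1.059e-05 VA.
Step 7 — Real power: P = Re(S) = 0.01547 W.
Step 8 — Reactive power: Q = Im(S) = 1.059e-05 VAR.
Step 9 — Apparent power: |S| = 0.01547 VA.
Step 10 — Power factor: PF = P/|S| = 1 (lagging).

(a) P = 0.01547 W  (b) Q = 1.059e-05 VAR  (c) S = 0.01547 VA  (d) PF = 1 (lagging)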